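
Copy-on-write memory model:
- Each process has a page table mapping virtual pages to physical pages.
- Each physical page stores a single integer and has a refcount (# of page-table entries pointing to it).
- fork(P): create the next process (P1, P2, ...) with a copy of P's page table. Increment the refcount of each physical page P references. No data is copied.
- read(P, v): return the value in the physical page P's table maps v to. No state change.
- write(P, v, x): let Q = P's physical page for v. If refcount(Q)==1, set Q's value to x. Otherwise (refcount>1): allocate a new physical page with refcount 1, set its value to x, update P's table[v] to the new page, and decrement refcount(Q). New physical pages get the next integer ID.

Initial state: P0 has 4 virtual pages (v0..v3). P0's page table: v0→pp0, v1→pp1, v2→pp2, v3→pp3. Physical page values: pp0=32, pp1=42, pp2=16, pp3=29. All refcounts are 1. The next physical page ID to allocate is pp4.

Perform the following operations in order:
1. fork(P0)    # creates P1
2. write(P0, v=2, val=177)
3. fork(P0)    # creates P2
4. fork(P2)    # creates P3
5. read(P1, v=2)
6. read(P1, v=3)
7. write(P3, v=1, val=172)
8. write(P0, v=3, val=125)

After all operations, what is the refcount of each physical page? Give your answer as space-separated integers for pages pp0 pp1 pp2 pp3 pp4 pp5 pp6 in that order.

Op 1: fork(P0) -> P1. 4 ppages; refcounts: pp0:2 pp1:2 pp2:2 pp3:2
Op 2: write(P0, v2, 177). refcount(pp2)=2>1 -> COPY to pp4. 5 ppages; refcounts: pp0:2 pp1:2 pp2:1 pp3:2 pp4:1
Op 3: fork(P0) -> P2. 5 ppages; refcounts: pp0:3 pp1:3 pp2:1 pp3:3 pp4:2
Op 4: fork(P2) -> P3. 5 ppages; refcounts: pp0:4 pp1:4 pp2:1 pp3:4 pp4:3
Op 5: read(P1, v2) -> 16. No state change.
Op 6: read(P1, v3) -> 29. No state change.
Op 7: write(P3, v1, 172). refcount(pp1)=4>1 -> COPY to pp5. 6 ppages; refcounts: pp0:4 pp1:3 pp2:1 pp3:4 pp4:3 pp5:1
Op 8: write(P0, v3, 125). refcount(pp3)=4>1 -> COPY to pp6. 7 ppages; refcounts: pp0:4 pp1:3 pp2:1 pp3:3 pp4:3 pp5:1 pp6:1

Answer: 4 3 1 3 3 1 1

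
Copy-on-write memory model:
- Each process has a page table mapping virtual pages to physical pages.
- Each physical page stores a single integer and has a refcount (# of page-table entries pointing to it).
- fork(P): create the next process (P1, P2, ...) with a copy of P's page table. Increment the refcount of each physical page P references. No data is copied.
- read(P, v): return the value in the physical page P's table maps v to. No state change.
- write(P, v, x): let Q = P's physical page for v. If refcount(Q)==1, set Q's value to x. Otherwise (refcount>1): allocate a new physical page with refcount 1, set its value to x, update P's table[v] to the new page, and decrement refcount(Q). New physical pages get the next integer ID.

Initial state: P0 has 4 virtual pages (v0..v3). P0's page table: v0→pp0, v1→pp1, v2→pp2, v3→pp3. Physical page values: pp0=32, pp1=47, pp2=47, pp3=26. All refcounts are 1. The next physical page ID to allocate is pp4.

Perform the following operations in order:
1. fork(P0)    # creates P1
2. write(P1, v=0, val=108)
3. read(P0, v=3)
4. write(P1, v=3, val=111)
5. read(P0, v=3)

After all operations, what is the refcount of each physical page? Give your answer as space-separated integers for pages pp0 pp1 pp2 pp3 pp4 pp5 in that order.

Answer: 1 2 2 1 1 1

Derivation:
Op 1: fork(P0) -> P1. 4 ppages; refcounts: pp0:2 pp1:2 pp2:2 pp3:2
Op 2: write(P1, v0, 108). refcount(pp0)=2>1 -> COPY to pp4. 5 ppages; refcounts: pp0:1 pp1:2 pp2:2 pp3:2 pp4:1
Op 3: read(P0, v3) -> 26. No state change.
Op 4: write(P1, v3, 111). refcount(pp3)=2>1 -> COPY to pp5. 6 ppages; refcounts: pp0:1 pp1:2 pp2:2 pp3:1 pp4:1 pp5:1
Op 5: read(P0, v3) -> 26. No state change.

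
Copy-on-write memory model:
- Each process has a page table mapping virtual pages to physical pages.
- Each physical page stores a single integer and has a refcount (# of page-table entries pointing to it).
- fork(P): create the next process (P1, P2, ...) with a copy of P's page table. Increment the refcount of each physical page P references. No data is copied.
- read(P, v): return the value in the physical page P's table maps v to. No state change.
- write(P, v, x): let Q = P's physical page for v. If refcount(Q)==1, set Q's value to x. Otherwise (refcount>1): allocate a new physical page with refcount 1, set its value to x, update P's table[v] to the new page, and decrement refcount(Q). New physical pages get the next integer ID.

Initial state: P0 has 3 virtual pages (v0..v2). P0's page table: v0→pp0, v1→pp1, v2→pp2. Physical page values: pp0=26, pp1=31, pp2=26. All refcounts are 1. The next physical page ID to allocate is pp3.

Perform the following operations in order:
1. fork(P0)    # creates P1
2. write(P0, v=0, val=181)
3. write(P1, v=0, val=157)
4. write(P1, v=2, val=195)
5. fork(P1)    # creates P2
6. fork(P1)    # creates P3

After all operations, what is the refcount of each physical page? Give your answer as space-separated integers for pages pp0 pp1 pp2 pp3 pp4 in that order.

Answer: 3 4 1 1 3

Derivation:
Op 1: fork(P0) -> P1. 3 ppages; refcounts: pp0:2 pp1:2 pp2:2
Op 2: write(P0, v0, 181). refcount(pp0)=2>1 -> COPY to pp3. 4 ppages; refcounts: pp0:1 pp1:2 pp2:2 pp3:1
Op 3: write(P1, v0, 157). refcount(pp0)=1 -> write in place. 4 ppages; refcounts: pp0:1 pp1:2 pp2:2 pp3:1
Op 4: write(P1, v2, 195). refcount(pp2)=2>1 -> COPY to pp4. 5 ppages; refcounts: pp0:1 pp1:2 pp2:1 pp3:1 pp4:1
Op 5: fork(P1) -> P2. 5 ppages; refcounts: pp0:2 pp1:3 pp2:1 pp3:1 pp4:2
Op 6: fork(P1) -> P3. 5 ppages; refcounts: pp0:3 pp1:4 pp2:1 pp3:1 pp4:3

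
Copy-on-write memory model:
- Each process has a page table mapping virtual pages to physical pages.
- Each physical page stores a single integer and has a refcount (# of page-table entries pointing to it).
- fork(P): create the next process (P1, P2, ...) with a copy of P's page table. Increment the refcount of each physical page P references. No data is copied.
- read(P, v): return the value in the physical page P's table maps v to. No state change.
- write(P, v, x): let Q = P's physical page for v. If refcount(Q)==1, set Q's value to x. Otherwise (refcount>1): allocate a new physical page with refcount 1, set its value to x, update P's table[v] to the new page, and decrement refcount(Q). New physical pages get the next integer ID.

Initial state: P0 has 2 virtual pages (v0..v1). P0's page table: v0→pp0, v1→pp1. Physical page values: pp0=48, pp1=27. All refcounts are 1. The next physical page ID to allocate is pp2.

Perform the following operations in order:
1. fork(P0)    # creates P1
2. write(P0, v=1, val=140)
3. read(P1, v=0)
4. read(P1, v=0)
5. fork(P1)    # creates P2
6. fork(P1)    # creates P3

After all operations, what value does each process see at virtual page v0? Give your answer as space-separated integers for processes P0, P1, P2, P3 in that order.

Op 1: fork(P0) -> P1. 2 ppages; refcounts: pp0:2 pp1:2
Op 2: write(P0, v1, 140). refcount(pp1)=2>1 -> COPY to pp2. 3 ppages; refcounts: pp0:2 pp1:1 pp2:1
Op 3: read(P1, v0) -> 48. No state change.
Op 4: read(P1, v0) -> 48. No state change.
Op 5: fork(P1) -> P2. 3 ppages; refcounts: pp0:3 pp1:2 pp2:1
Op 6: fork(P1) -> P3. 3 ppages; refcounts: pp0:4 pp1:3 pp2:1
P0: v0 -> pp0 = 48
P1: v0 -> pp0 = 48
P2: v0 -> pp0 = 48
P3: v0 -> pp0 = 48

Answer: 48 48 48 48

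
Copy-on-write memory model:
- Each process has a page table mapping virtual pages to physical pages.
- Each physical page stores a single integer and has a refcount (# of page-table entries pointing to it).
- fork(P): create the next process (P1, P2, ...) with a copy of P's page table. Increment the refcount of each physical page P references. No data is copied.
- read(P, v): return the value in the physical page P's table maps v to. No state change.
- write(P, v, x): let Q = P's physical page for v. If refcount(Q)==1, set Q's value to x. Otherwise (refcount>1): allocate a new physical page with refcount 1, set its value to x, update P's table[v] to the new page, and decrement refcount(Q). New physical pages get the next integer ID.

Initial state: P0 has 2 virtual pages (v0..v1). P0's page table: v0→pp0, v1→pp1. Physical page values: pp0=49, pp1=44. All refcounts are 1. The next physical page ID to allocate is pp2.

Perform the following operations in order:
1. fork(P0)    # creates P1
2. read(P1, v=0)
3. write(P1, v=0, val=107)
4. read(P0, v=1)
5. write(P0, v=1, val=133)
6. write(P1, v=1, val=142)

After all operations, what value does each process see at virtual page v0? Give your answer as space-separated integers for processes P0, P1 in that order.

Answer: 49 107

Derivation:
Op 1: fork(P0) -> P1. 2 ppages; refcounts: pp0:2 pp1:2
Op 2: read(P1, v0) -> 49. No state change.
Op 3: write(P1, v0, 107). refcount(pp0)=2>1 -> COPY to pp2. 3 ppages; refcounts: pp0:1 pp1:2 pp2:1
Op 4: read(P0, v1) -> 44. No state change.
Op 5: write(P0, v1, 133). refcount(pp1)=2>1 -> COPY to pp3. 4 ppages; refcounts: pp0:1 pp1:1 pp2:1 pp3:1
Op 6: write(P1, v1, 142). refcount(pp1)=1 -> write in place. 4 ppages; refcounts: pp0:1 pp1:1 pp2:1 pp3:1
P0: v0 -> pp0 = 49
P1: v0 -> pp2 = 107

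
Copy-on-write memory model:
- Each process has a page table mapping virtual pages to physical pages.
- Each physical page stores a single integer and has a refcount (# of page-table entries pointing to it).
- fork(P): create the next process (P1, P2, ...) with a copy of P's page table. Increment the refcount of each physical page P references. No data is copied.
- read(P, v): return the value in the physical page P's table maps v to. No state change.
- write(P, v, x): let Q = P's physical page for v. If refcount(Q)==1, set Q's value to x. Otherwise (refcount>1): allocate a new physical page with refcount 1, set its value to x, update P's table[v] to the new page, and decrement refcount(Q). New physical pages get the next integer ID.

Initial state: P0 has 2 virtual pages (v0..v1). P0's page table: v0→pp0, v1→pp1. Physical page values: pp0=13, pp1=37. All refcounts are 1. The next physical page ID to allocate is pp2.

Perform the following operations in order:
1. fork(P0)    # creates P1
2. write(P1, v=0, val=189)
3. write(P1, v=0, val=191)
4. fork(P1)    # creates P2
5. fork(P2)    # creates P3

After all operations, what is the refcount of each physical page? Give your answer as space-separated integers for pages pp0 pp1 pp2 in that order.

Answer: 1 4 3

Derivation:
Op 1: fork(P0) -> P1. 2 ppages; refcounts: pp0:2 pp1:2
Op 2: write(P1, v0, 189). refcount(pp0)=2>1 -> COPY to pp2. 3 ppages; refcounts: pp0:1 pp1:2 pp2:1
Op 3: write(P1, v0, 191). refcount(pp2)=1 -> write in place. 3 ppages; refcounts: pp0:1 pp1:2 pp2:1
Op 4: fork(P1) -> P2. 3 ppages; refcounts: pp0:1 pp1:3 pp2:2
Op 5: fork(P2) -> P3. 3 ppages; refcounts: pp0:1 pp1:4 pp2:3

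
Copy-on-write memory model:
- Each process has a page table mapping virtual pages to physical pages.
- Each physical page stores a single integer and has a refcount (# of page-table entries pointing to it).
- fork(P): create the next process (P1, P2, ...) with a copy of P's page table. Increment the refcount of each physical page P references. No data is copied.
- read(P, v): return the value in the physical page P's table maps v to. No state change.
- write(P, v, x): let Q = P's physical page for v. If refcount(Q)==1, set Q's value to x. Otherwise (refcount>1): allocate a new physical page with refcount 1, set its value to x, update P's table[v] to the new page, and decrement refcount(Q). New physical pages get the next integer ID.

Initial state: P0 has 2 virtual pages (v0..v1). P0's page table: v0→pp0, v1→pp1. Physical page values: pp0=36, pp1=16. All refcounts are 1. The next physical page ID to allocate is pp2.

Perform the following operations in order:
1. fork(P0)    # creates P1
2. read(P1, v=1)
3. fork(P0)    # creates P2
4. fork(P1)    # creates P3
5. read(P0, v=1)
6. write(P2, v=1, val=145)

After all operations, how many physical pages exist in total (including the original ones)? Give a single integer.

Op 1: fork(P0) -> P1. 2 ppages; refcounts: pp0:2 pp1:2
Op 2: read(P1, v1) -> 16. No state change.
Op 3: fork(P0) -> P2. 2 ppages; refcounts: pp0:3 pp1:3
Op 4: fork(P1) -> P3. 2 ppages; refcounts: pp0:4 pp1:4
Op 5: read(P0, v1) -> 16. No state change.
Op 6: write(P2, v1, 145). refcount(pp1)=4>1 -> COPY to pp2. 3 ppages; refcounts: pp0:4 pp1:3 pp2:1

Answer: 3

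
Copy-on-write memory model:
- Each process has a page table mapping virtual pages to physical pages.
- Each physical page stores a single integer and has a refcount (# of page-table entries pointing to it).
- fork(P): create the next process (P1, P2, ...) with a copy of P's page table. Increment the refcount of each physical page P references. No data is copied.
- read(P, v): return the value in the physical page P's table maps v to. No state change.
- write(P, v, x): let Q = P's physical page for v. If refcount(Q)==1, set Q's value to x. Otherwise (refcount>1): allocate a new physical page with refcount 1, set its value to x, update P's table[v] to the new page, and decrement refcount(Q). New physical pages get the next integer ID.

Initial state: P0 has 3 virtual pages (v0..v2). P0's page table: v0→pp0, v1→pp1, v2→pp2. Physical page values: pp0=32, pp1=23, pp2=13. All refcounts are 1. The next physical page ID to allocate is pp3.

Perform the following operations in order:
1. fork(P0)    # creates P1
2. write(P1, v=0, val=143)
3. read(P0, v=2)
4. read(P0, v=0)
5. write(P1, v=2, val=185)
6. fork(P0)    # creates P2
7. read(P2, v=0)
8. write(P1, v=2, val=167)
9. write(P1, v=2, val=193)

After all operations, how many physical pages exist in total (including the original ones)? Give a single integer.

Op 1: fork(P0) -> P1. 3 ppages; refcounts: pp0:2 pp1:2 pp2:2
Op 2: write(P1, v0, 143). refcount(pp0)=2>1 -> COPY to pp3. 4 ppages; refcounts: pp0:1 pp1:2 pp2:2 pp3:1
Op 3: read(P0, v2) -> 13. No state change.
Op 4: read(P0, v0) -> 32. No state change.
Op 5: write(P1, v2, 185). refcount(pp2)=2>1 -> COPY to pp4. 5 ppages; refcounts: pp0:1 pp1:2 pp2:1 pp3:1 pp4:1
Op 6: fork(P0) -> P2. 5 ppages; refcounts: pp0:2 pp1:3 pp2:2 pp3:1 pp4:1
Op 7: read(P2, v0) -> 32. No state change.
Op 8: write(P1, v2, 167). refcount(pp4)=1 -> write in place. 5 ppages; refcounts: pp0:2 pp1:3 pp2:2 pp3:1 pp4:1
Op 9: write(P1, v2, 193). refcount(pp4)=1 -> write in place. 5 ppages; refcounts: pp0:2 pp1:3 pp2:2 pp3:1 pp4:1

Answer: 5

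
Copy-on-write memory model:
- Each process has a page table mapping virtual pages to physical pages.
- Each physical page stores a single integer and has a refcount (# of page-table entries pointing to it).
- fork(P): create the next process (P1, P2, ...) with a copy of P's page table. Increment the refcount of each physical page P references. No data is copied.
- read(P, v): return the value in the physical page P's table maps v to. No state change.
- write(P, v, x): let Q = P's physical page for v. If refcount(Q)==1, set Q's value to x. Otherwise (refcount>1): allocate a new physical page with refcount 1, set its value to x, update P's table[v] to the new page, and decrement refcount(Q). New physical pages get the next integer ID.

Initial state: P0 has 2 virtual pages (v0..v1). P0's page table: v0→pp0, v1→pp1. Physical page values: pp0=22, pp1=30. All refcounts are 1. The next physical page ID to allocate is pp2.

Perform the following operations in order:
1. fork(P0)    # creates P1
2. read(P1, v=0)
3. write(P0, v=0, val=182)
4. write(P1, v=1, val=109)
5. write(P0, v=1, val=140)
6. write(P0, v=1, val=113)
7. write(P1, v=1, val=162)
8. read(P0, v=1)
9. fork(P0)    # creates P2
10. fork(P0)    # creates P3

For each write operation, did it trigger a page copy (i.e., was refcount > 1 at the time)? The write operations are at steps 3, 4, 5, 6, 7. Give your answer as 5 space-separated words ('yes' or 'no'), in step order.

Op 1: fork(P0) -> P1. 2 ppages; refcounts: pp0:2 pp1:2
Op 2: read(P1, v0) -> 22. No state change.
Op 3: write(P0, v0, 182). refcount(pp0)=2>1 -> COPY to pp2. 3 ppages; refcounts: pp0:1 pp1:2 pp2:1
Op 4: write(P1, v1, 109). refcount(pp1)=2>1 -> COPY to pp3. 4 ppages; refcounts: pp0:1 pp1:1 pp2:1 pp3:1
Op 5: write(P0, v1, 140). refcount(pp1)=1 -> write in place. 4 ppages; refcounts: pp0:1 pp1:1 pp2:1 pp3:1
Op 6: write(P0, v1, 113). refcount(pp1)=1 -> write in place. 4 ppages; refcounts: pp0:1 pp1:1 pp2:1 pp3:1
Op 7: write(P1, v1, 162). refcount(pp3)=1 -> write in place. 4 ppages; refcounts: pp0:1 pp1:1 pp2:1 pp3:1
Op 8: read(P0, v1) -> 113. No state change.
Op 9: fork(P0) -> P2. 4 ppages; refcounts: pp0:1 pp1:2 pp2:2 pp3:1
Op 10: fork(P0) -> P3. 4 ppages; refcounts: pp0:1 pp1:3 pp2:3 pp3:1

yes yes no no no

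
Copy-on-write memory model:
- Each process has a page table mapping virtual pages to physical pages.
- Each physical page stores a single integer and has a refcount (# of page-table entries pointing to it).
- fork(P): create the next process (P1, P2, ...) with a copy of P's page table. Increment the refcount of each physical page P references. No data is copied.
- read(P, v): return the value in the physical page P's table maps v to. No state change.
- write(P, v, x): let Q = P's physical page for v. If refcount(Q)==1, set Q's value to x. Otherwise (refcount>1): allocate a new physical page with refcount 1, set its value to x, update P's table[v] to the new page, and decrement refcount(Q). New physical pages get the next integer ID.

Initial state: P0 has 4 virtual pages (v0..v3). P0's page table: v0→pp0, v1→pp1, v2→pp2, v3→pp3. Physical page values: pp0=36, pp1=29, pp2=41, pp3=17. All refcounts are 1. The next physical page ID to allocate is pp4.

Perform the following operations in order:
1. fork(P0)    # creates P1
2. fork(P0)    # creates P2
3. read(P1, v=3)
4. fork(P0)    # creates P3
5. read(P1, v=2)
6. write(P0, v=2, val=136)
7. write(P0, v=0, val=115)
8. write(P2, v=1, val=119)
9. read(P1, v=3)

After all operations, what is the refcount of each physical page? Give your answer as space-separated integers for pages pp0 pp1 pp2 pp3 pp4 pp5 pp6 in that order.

Op 1: fork(P0) -> P1. 4 ppages; refcounts: pp0:2 pp1:2 pp2:2 pp3:2
Op 2: fork(P0) -> P2. 4 ppages; refcounts: pp0:3 pp1:3 pp2:3 pp3:3
Op 3: read(P1, v3) -> 17. No state change.
Op 4: fork(P0) -> P3. 4 ppages; refcounts: pp0:4 pp1:4 pp2:4 pp3:4
Op 5: read(P1, v2) -> 41. No state change.
Op 6: write(P0, v2, 136). refcount(pp2)=4>1 -> COPY to pp4. 5 ppages; refcounts: pp0:4 pp1:4 pp2:3 pp3:4 pp4:1
Op 7: write(P0, v0, 115). refcount(pp0)=4>1 -> COPY to pp5. 6 ppages; refcounts: pp0:3 pp1:4 pp2:3 pp3:4 pp4:1 pp5:1
Op 8: write(P2, v1, 119). refcount(pp1)=4>1 -> COPY to pp6. 7 ppages; refcounts: pp0:3 pp1:3 pp2:3 pp3:4 pp4:1 pp5:1 pp6:1
Op 9: read(P1, v3) -> 17. No state change.

Answer: 3 3 3 4 1 1 1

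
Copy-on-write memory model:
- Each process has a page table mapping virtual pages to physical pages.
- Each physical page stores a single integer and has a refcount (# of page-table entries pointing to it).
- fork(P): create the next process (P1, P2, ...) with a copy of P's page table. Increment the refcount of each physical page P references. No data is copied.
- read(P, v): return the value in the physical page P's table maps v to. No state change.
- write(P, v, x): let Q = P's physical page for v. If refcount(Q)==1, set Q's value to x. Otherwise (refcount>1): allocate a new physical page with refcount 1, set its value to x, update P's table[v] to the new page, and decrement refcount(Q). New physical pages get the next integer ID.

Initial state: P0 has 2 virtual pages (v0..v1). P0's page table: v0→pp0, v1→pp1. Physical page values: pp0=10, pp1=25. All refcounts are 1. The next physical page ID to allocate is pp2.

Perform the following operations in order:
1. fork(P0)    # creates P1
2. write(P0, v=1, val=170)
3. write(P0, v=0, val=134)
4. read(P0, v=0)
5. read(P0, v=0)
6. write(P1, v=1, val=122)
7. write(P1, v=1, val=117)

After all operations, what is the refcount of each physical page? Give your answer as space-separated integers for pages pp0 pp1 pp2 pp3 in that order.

Answer: 1 1 1 1

Derivation:
Op 1: fork(P0) -> P1. 2 ppages; refcounts: pp0:2 pp1:2
Op 2: write(P0, v1, 170). refcount(pp1)=2>1 -> COPY to pp2. 3 ppages; refcounts: pp0:2 pp1:1 pp2:1
Op 3: write(P0, v0, 134). refcount(pp0)=2>1 -> COPY to pp3. 4 ppages; refcounts: pp0:1 pp1:1 pp2:1 pp3:1
Op 4: read(P0, v0) -> 134. No state change.
Op 5: read(P0, v0) -> 134. No state change.
Op 6: write(P1, v1, 122). refcount(pp1)=1 -> write in place. 4 ppages; refcounts: pp0:1 pp1:1 pp2:1 pp3:1
Op 7: write(P1, v1, 117). refcount(pp1)=1 -> write in place. 4 ppages; refcounts: pp0:1 pp1:1 pp2:1 pp3:1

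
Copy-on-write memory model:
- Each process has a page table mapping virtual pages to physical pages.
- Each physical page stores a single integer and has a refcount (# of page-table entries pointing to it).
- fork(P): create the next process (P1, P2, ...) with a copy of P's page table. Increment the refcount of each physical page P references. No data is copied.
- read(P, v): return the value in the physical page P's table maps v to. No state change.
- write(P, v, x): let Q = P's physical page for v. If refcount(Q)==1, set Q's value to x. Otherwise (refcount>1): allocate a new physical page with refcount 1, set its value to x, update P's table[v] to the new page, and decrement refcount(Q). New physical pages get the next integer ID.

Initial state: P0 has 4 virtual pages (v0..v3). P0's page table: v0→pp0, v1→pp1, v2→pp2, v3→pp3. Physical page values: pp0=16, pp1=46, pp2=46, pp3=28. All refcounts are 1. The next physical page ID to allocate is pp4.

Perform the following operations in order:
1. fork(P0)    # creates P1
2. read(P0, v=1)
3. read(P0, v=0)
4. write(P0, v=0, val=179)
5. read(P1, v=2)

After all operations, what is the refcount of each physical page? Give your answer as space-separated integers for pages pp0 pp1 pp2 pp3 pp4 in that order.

Op 1: fork(P0) -> P1. 4 ppages; refcounts: pp0:2 pp1:2 pp2:2 pp3:2
Op 2: read(P0, v1) -> 46. No state change.
Op 3: read(P0, v0) -> 16. No state change.
Op 4: write(P0, v0, 179). refcount(pp0)=2>1 -> COPY to pp4. 5 ppages; refcounts: pp0:1 pp1:2 pp2:2 pp3:2 pp4:1
Op 5: read(P1, v2) -> 46. No state change.

Answer: 1 2 2 2 1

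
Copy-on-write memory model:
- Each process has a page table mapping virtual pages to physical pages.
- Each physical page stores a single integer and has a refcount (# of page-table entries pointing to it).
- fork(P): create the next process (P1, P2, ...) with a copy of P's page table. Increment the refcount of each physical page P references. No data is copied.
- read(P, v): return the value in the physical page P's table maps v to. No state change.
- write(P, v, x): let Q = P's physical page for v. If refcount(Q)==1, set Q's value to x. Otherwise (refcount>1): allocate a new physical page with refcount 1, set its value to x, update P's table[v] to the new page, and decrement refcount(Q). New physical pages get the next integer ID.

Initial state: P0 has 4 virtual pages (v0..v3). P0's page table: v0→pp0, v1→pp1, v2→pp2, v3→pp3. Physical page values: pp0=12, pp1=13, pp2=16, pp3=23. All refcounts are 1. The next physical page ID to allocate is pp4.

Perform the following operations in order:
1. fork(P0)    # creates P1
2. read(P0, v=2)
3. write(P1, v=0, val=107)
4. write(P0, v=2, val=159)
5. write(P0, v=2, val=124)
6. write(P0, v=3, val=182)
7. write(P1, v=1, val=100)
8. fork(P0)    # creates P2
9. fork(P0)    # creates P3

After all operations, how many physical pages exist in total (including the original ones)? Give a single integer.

Answer: 8

Derivation:
Op 1: fork(P0) -> P1. 4 ppages; refcounts: pp0:2 pp1:2 pp2:2 pp3:2
Op 2: read(P0, v2) -> 16. No state change.
Op 3: write(P1, v0, 107). refcount(pp0)=2>1 -> COPY to pp4. 5 ppages; refcounts: pp0:1 pp1:2 pp2:2 pp3:2 pp4:1
Op 4: write(P0, v2, 159). refcount(pp2)=2>1 -> COPY to pp5. 6 ppages; refcounts: pp0:1 pp1:2 pp2:1 pp3:2 pp4:1 pp5:1
Op 5: write(P0, v2, 124). refcount(pp5)=1 -> write in place. 6 ppages; refcounts: pp0:1 pp1:2 pp2:1 pp3:2 pp4:1 pp5:1
Op 6: write(P0, v3, 182). refcount(pp3)=2>1 -> COPY to pp6. 7 ppages; refcounts: pp0:1 pp1:2 pp2:1 pp3:1 pp4:1 pp5:1 pp6:1
Op 7: write(P1, v1, 100). refcount(pp1)=2>1 -> COPY to pp7. 8 ppages; refcounts: pp0:1 pp1:1 pp2:1 pp3:1 pp4:1 pp5:1 pp6:1 pp7:1
Op 8: fork(P0) -> P2. 8 ppages; refcounts: pp0:2 pp1:2 pp2:1 pp3:1 pp4:1 pp5:2 pp6:2 pp7:1
Op 9: fork(P0) -> P3. 8 ppages; refcounts: pp0:3 pp1:3 pp2:1 pp3:1 pp4:1 pp5:3 pp6:3 pp7:1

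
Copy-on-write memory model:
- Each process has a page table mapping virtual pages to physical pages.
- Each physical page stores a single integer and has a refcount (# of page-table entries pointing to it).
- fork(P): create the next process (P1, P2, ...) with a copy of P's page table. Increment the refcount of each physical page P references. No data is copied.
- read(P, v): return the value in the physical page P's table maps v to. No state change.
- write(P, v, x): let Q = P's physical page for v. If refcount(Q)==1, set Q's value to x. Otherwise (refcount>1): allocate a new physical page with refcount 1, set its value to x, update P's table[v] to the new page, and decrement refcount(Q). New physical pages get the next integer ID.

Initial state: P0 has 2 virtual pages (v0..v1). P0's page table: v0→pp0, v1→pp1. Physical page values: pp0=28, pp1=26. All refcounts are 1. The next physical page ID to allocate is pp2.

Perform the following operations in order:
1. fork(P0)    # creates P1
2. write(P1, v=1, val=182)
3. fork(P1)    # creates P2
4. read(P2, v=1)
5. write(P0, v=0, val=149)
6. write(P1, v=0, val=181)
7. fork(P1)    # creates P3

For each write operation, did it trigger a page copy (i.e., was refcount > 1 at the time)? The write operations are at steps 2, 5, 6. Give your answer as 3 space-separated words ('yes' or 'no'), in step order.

Op 1: fork(P0) -> P1. 2 ppages; refcounts: pp0:2 pp1:2
Op 2: write(P1, v1, 182). refcount(pp1)=2>1 -> COPY to pp2. 3 ppages; refcounts: pp0:2 pp1:1 pp2:1
Op 3: fork(P1) -> P2. 3 ppages; refcounts: pp0:3 pp1:1 pp2:2
Op 4: read(P2, v1) -> 182. No state change.
Op 5: write(P0, v0, 149). refcount(pp0)=3>1 -> COPY to pp3. 4 ppages; refcounts: pp0:2 pp1:1 pp2:2 pp3:1
Op 6: write(P1, v0, 181). refcount(pp0)=2>1 -> COPY to pp4. 5 ppages; refcounts: pp0:1 pp1:1 pp2:2 pp3:1 pp4:1
Op 7: fork(P1) -> P3. 5 ppages; refcounts: pp0:1 pp1:1 pp2:3 pp3:1 pp4:2

yes yes yes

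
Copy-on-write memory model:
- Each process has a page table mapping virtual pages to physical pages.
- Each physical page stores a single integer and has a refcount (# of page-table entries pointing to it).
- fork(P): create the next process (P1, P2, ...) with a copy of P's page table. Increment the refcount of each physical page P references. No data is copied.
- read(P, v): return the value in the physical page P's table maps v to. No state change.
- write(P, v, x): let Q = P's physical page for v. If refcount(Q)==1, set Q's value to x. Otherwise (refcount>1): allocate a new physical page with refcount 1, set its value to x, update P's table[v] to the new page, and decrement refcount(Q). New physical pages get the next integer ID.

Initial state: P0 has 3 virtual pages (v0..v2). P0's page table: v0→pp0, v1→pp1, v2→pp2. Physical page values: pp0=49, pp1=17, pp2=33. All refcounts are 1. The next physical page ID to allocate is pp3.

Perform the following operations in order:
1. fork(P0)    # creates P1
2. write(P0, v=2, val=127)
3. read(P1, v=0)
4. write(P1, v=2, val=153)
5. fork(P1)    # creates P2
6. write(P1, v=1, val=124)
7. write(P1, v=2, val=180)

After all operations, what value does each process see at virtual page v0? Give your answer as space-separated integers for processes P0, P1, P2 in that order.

Answer: 49 49 49

Derivation:
Op 1: fork(P0) -> P1. 3 ppages; refcounts: pp0:2 pp1:2 pp2:2
Op 2: write(P0, v2, 127). refcount(pp2)=2>1 -> COPY to pp3. 4 ppages; refcounts: pp0:2 pp1:2 pp2:1 pp3:1
Op 3: read(P1, v0) -> 49. No state change.
Op 4: write(P1, v2, 153). refcount(pp2)=1 -> write in place. 4 ppages; refcounts: pp0:2 pp1:2 pp2:1 pp3:1
Op 5: fork(P1) -> P2. 4 ppages; refcounts: pp0:3 pp1:3 pp2:2 pp3:1
Op 6: write(P1, v1, 124). refcount(pp1)=3>1 -> COPY to pp4. 5 ppages; refcounts: pp0:3 pp1:2 pp2:2 pp3:1 pp4:1
Op 7: write(P1, v2, 180). refcount(pp2)=2>1 -> COPY to pp5. 6 ppages; refcounts: pp0:3 pp1:2 pp2:1 pp3:1 pp4:1 pp5:1
P0: v0 -> pp0 = 49
P1: v0 -> pp0 = 49
P2: v0 -> pp0 = 49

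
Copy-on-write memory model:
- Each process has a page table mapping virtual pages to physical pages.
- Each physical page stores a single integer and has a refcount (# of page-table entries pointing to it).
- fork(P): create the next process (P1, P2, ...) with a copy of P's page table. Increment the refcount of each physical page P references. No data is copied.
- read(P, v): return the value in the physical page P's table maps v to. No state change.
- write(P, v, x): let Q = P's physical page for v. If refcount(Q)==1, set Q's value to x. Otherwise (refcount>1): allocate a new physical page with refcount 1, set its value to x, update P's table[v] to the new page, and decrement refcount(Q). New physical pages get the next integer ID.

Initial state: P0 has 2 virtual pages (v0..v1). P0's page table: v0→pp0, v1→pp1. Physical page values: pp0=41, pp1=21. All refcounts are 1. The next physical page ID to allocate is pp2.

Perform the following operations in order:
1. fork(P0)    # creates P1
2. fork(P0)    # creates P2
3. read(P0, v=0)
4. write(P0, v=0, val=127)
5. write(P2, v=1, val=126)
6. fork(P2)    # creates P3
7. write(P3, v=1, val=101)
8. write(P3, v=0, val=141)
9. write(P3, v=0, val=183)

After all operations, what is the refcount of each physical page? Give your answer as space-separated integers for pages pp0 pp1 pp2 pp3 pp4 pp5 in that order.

Op 1: fork(P0) -> P1. 2 ppages; refcounts: pp0:2 pp1:2
Op 2: fork(P0) -> P2. 2 ppages; refcounts: pp0:3 pp1:3
Op 3: read(P0, v0) -> 41. No state change.
Op 4: write(P0, v0, 127). refcount(pp0)=3>1 -> COPY to pp2. 3 ppages; refcounts: pp0:2 pp1:3 pp2:1
Op 5: write(P2, v1, 126). refcount(pp1)=3>1 -> COPY to pp3. 4 ppages; refcounts: pp0:2 pp1:2 pp2:1 pp3:1
Op 6: fork(P2) -> P3. 4 ppages; refcounts: pp0:3 pp1:2 pp2:1 pp3:2
Op 7: write(P3, v1, 101). refcount(pp3)=2>1 -> COPY to pp4. 5 ppages; refcounts: pp0:3 pp1:2 pp2:1 pp3:1 pp4:1
Op 8: write(P3, v0, 141). refcount(pp0)=3>1 -> COPY to pp5. 6 ppages; refcounts: pp0:2 pp1:2 pp2:1 pp3:1 pp4:1 pp5:1
Op 9: write(P3, v0, 183). refcount(pp5)=1 -> write in place. 6 ppages; refcounts: pp0:2 pp1:2 pp2:1 pp3:1 pp4:1 pp5:1

Answer: 2 2 1 1 1 1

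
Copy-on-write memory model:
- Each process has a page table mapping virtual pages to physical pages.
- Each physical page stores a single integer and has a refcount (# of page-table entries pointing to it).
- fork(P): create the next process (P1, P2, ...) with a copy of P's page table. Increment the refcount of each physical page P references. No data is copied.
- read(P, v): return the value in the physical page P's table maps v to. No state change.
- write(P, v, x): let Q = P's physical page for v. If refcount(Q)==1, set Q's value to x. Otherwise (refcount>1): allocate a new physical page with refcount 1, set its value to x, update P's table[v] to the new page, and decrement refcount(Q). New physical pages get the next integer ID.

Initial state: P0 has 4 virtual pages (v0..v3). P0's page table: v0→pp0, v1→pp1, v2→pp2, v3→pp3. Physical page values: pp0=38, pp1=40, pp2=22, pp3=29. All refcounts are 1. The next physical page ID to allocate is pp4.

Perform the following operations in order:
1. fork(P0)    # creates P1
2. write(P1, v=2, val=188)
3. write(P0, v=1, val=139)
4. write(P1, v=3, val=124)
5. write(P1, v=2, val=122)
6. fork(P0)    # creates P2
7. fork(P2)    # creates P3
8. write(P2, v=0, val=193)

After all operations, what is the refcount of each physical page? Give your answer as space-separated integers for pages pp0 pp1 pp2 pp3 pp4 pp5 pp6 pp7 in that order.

Op 1: fork(P0) -> P1. 4 ppages; refcounts: pp0:2 pp1:2 pp2:2 pp3:2
Op 2: write(P1, v2, 188). refcount(pp2)=2>1 -> COPY to pp4. 5 ppages; refcounts: pp0:2 pp1:2 pp2:1 pp3:2 pp4:1
Op 3: write(P0, v1, 139). refcount(pp1)=2>1 -> COPY to pp5. 6 ppages; refcounts: pp0:2 pp1:1 pp2:1 pp3:2 pp4:1 pp5:1
Op 4: write(P1, v3, 124). refcount(pp3)=2>1 -> COPY to pp6. 7 ppages; refcounts: pp0:2 pp1:1 pp2:1 pp3:1 pp4:1 pp5:1 pp6:1
Op 5: write(P1, v2, 122). refcount(pp4)=1 -> write in place. 7 ppages; refcounts: pp0:2 pp1:1 pp2:1 pp3:1 pp4:1 pp5:1 pp6:1
Op 6: fork(P0) -> P2. 7 ppages; refcounts: pp0:3 pp1:1 pp2:2 pp3:2 pp4:1 pp5:2 pp6:1
Op 7: fork(P2) -> P3. 7 ppages; refcounts: pp0:4 pp1:1 pp2:3 pp3:3 pp4:1 pp5:3 pp6:1
Op 8: write(P2, v0, 193). refcount(pp0)=4>1 -> COPY to pp7. 8 ppages; refcounts: pp0:3 pp1:1 pp2:3 pp3:3 pp4:1 pp5:3 pp6:1 pp7:1

Answer: 3 1 3 3 1 3 1 1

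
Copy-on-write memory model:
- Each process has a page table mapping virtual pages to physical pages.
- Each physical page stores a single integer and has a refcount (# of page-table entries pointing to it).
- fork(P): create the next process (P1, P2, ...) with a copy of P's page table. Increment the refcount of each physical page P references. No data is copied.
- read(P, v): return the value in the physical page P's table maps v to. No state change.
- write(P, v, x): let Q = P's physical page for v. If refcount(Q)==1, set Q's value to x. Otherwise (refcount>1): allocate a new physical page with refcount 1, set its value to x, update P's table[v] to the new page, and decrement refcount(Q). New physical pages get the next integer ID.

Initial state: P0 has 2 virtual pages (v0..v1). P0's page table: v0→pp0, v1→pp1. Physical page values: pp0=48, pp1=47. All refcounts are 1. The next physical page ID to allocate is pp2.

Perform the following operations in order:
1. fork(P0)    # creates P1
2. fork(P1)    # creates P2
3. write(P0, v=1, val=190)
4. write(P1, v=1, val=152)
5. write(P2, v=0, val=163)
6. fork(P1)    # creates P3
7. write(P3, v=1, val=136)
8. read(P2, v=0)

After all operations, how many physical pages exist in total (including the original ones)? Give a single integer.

Answer: 6

Derivation:
Op 1: fork(P0) -> P1. 2 ppages; refcounts: pp0:2 pp1:2
Op 2: fork(P1) -> P2. 2 ppages; refcounts: pp0:3 pp1:3
Op 3: write(P0, v1, 190). refcount(pp1)=3>1 -> COPY to pp2. 3 ppages; refcounts: pp0:3 pp1:2 pp2:1
Op 4: write(P1, v1, 152). refcount(pp1)=2>1 -> COPY to pp3. 4 ppages; refcounts: pp0:3 pp1:1 pp2:1 pp3:1
Op 5: write(P2, v0, 163). refcount(pp0)=3>1 -> COPY to pp4. 5 ppages; refcounts: pp0:2 pp1:1 pp2:1 pp3:1 pp4:1
Op 6: fork(P1) -> P3. 5 ppages; refcounts: pp0:3 pp1:1 pp2:1 pp3:2 pp4:1
Op 7: write(P3, v1, 136). refcount(pp3)=2>1 -> COPY to pp5. 6 ppages; refcounts: pp0:3 pp1:1 pp2:1 pp3:1 pp4:1 pp5:1
Op 8: read(P2, v0) -> 163. No state change.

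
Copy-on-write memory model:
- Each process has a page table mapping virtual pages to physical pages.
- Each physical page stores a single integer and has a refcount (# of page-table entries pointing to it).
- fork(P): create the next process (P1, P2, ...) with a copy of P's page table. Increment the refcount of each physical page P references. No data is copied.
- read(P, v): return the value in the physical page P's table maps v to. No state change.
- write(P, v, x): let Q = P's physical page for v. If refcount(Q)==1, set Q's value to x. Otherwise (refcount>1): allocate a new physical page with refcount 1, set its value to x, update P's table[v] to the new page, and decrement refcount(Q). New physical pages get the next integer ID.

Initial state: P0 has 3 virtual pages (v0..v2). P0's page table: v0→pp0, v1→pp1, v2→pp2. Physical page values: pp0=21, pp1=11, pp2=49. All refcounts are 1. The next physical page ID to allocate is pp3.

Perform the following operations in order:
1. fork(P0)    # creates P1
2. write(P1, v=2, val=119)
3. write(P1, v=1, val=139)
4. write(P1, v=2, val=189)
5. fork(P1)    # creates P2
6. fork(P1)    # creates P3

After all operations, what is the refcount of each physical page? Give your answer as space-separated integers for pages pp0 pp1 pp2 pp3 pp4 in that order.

Op 1: fork(P0) -> P1. 3 ppages; refcounts: pp0:2 pp1:2 pp2:2
Op 2: write(P1, v2, 119). refcount(pp2)=2>1 -> COPY to pp3. 4 ppages; refcounts: pp0:2 pp1:2 pp2:1 pp3:1
Op 3: write(P1, v1, 139). refcount(pp1)=2>1 -> COPY to pp4. 5 ppages; refcounts: pp0:2 pp1:1 pp2:1 pp3:1 pp4:1
Op 4: write(P1, v2, 189). refcount(pp3)=1 -> write in place. 5 ppages; refcounts: pp0:2 pp1:1 pp2:1 pp3:1 pp4:1
Op 5: fork(P1) -> P2. 5 ppages; refcounts: pp0:3 pp1:1 pp2:1 pp3:2 pp4:2
Op 6: fork(P1) -> P3. 5 ppages; refcounts: pp0:4 pp1:1 pp2:1 pp3:3 pp4:3

Answer: 4 1 1 3 3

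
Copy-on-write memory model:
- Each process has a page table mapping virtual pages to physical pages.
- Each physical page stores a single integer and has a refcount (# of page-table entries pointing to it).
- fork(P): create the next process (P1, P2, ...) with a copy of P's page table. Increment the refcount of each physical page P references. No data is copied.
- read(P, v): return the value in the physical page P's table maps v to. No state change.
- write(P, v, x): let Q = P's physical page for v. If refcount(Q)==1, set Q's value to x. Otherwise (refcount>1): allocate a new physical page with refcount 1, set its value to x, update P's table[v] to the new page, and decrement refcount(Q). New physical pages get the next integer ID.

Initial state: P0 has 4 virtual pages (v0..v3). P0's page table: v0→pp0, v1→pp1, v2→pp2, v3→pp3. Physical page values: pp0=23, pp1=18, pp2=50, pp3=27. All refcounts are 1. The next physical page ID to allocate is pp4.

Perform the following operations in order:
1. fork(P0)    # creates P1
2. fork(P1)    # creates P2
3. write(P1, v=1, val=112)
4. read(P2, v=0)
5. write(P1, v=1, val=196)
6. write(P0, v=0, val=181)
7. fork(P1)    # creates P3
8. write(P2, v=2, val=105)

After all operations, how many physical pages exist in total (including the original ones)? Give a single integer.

Op 1: fork(P0) -> P1. 4 ppages; refcounts: pp0:2 pp1:2 pp2:2 pp3:2
Op 2: fork(P1) -> P2. 4 ppages; refcounts: pp0:3 pp1:3 pp2:3 pp3:3
Op 3: write(P1, v1, 112). refcount(pp1)=3>1 -> COPY to pp4. 5 ppages; refcounts: pp0:3 pp1:2 pp2:3 pp3:3 pp4:1
Op 4: read(P2, v0) -> 23. No state change.
Op 5: write(P1, v1, 196). refcount(pp4)=1 -> write in place. 5 ppages; refcounts: pp0:3 pp1:2 pp2:3 pp3:3 pp4:1
Op 6: write(P0, v0, 181). refcount(pp0)=3>1 -> COPY to pp5. 6 ppages; refcounts: pp0:2 pp1:2 pp2:3 pp3:3 pp4:1 pp5:1
Op 7: fork(P1) -> P3. 6 ppages; refcounts: pp0:3 pp1:2 pp2:4 pp3:4 pp4:2 pp5:1
Op 8: write(P2, v2, 105). refcount(pp2)=4>1 -> COPY to pp6. 7 ppages; refcounts: pp0:3 pp1:2 pp2:3 pp3:4 pp4:2 pp5:1 pp6:1

Answer: 7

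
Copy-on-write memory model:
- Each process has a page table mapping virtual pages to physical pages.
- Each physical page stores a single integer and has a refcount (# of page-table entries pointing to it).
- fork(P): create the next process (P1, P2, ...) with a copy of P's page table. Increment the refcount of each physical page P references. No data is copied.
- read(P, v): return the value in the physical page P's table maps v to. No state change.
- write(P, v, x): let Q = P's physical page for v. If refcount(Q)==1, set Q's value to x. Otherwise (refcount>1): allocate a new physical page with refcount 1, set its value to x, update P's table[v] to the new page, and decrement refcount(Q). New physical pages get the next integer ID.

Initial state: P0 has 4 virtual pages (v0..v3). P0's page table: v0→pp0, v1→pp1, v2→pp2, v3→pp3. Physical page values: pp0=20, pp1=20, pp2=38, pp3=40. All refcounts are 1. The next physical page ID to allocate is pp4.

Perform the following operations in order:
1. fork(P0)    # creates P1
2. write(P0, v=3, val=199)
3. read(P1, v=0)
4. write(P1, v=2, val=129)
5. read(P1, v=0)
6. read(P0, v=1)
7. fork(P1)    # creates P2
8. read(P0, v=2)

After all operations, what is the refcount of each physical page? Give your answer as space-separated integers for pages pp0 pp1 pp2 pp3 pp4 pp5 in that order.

Answer: 3 3 1 2 1 2

Derivation:
Op 1: fork(P0) -> P1. 4 ppages; refcounts: pp0:2 pp1:2 pp2:2 pp3:2
Op 2: write(P0, v3, 199). refcount(pp3)=2>1 -> COPY to pp4. 5 ppages; refcounts: pp0:2 pp1:2 pp2:2 pp3:1 pp4:1
Op 3: read(P1, v0) -> 20. No state change.
Op 4: write(P1, v2, 129). refcount(pp2)=2>1 -> COPY to pp5. 6 ppages; refcounts: pp0:2 pp1:2 pp2:1 pp3:1 pp4:1 pp5:1
Op 5: read(P1, v0) -> 20. No state change.
Op 6: read(P0, v1) -> 20. No state change.
Op 7: fork(P1) -> P2. 6 ppages; refcounts: pp0:3 pp1:3 pp2:1 pp3:2 pp4:1 pp5:2
Op 8: read(P0, v2) -> 38. No state change.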